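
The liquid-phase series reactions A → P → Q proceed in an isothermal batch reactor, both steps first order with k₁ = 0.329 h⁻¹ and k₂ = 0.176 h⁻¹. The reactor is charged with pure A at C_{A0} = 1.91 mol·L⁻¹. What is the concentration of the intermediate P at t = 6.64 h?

0.814 mol·L⁻¹

The intermediate concentration in a first-order A→B→C sequence is C_P = k₁C_{A0}(e^(−k₁t) − e^(−k₂t))/(k₂−k₁).
e^(−k₁t) = e^(−0.329×6.64) = e^(−2.185) = 0.1125; e^(−k₂t) = e^(−1.169) = 0.3108.
C_P = 0.329×1.91/(0.176−0.329) × (0.1125−0.3108) = (-4.107)×(-0.1983) = 0.8143 mol·L⁻¹.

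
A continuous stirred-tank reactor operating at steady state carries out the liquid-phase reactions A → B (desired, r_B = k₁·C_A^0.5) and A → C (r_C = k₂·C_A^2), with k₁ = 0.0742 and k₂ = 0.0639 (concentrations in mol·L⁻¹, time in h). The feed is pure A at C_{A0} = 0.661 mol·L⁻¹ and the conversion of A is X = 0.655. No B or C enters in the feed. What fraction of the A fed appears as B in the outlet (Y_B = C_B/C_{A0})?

0.599

Exit C_A = C_{A0}(1−X) = 0.661×0.345 = 0.2280 mol·L⁻¹.
Rates in a CSTR are evaluated at the outlet concentration: r_B = 0.0742×0.2280^0.5 = 0.03543, r_C = 0.0639×0.2280^2 = 0.003323.
Fraction of consumed A going to B: r_B/(r_B+r_C) = 0.9143.
C_B = 0.9143·C_{A0}·X = 0.9143×0.661×0.655 = 0.396 mol·L⁻¹; Y_B = C_B/C_{A0} = 0.599.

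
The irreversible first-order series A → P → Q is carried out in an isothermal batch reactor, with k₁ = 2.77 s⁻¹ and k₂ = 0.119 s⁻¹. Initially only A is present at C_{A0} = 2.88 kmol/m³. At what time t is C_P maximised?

1.19 s

The intermediate peaks when r₁ = r₂, i.e. k₁e^(−k₁t) = k₂e^(−k₂t), giving t_opt = ln(k₂/k₁)/(k₂−k₁).
= ln(0.119/2.77)/(0.119−2.77) = ln(0.04296)/-2.651 = -3.147/-2.651 = 1.19 s.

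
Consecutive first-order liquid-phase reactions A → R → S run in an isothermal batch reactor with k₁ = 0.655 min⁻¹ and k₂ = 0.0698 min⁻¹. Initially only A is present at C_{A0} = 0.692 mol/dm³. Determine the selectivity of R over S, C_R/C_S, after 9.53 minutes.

1.35

For first-order series with pure A initially, C_R(t) = k₁C_{A0}/(k₂−k₁)·(e^(−k₁t) − e^(−k₂t)).
e^(−k₁t) = e^(−0.655×9.53) = e^(−6.242) = 0.001946; e^(−k₂t) = e^(−0.6652) = 0.5142.
C_R = 0.655×0.692/(0.0698−0.655) × (0.001946−0.5142) = (-0.7745)×(-0.5122) = 0.3967 mol/dm³.
C_A = C_{A0}e^(−k₁t) = 0.001346 mol/dm³, so C_S = C_{A0}−C_A−C_R = 0.2939 mol/dm³; C_R/C_S = 1.35.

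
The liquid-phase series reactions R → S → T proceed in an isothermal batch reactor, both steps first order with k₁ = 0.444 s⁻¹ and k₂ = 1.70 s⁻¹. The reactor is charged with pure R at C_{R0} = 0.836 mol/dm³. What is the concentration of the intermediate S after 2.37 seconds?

For first-order series with pure R initially, C_S(t) = k₁C_{R0}/(k₂−k₁)·(e^(−k₁t) − e^(−k₂t)).
e^(−k₁t) = e^(−0.444×2.37) = e^(−1.052) = 0.3491; e^(−k₂t) = e^(−4.029) = 0.01779.
C_S = 0.444×0.836/(1.70−0.444) × (0.3491−0.01779) = 0.2955×0.3313 = 0.09792 mol/dm³.

0.0979 mol/dm³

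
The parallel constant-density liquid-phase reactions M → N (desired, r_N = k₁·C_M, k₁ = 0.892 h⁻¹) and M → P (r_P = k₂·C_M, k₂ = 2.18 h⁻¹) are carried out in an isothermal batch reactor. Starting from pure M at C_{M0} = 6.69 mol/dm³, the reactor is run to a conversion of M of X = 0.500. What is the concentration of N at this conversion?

0.971 mol/dm³

C_M = C_{M0}(1−X) = 3.345 mol/dm³.
Both paths are first order in M, so the instantaneous fraction to N is constant: dC_N/d(−C_M) = k₁/(k₁+k₂) = 0.2904.
C_N = 0.2904·(C_{M0}−C_M) = 0.2904×3.345 = 0.971 mol/dm³.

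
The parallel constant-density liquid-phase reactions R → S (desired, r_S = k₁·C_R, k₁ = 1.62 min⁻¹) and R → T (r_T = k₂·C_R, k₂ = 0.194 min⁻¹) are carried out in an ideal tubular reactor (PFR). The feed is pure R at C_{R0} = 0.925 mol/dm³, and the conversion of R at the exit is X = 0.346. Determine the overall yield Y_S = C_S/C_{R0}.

0.309

C_R = C_{R0}(1−X) = 0.6050 mol/dm³.
Both paths are first order in R, so the instantaneous fraction to S is constant: dC_S/d(−C_R) = k₁/(k₁+k₂) = 0.8931.
C_S = 0.8931·(C_{R0}−C_R) = 0.8931×0.3200 = 0.286 mol/dm³.
Y_S = C_S/C_{R0} = 0.2858/0.925 = 0.309.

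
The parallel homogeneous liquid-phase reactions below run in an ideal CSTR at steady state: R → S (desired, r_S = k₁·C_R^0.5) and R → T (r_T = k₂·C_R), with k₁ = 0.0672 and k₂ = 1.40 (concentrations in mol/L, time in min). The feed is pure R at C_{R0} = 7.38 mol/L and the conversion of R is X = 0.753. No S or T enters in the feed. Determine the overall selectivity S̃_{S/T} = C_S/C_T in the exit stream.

Exit C_R = C_{R0}(1−X) = 7.38×0.247 = 1.823 mol/L.
Rates in a CSTR are evaluated at the outlet concentration: r_S = 0.0672×1.823^0.5 = 0.09073, r_T = 1.40×1.823 = 2.552.
Overall selectivity = C_S/C_T = r_Sτ/(r_Tτ) = r_S/r_T = 0.0356.

0.0356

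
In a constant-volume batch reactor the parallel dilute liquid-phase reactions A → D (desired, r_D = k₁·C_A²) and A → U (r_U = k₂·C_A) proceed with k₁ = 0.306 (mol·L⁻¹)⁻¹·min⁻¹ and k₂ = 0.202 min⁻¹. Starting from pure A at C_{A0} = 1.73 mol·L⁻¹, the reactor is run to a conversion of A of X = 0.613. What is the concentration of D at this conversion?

0.673 mol·L⁻¹

C_A = C_{A0}(1−X) = 0.6695 mol·L⁻¹.
Along a PFR/batch, dC_U/dC_A = −r_U/(r_D+r_U) = −k₂/(k₂+k₁·C_A).
Integrating from C_{A0} to C_A: C_U = (0.202/0.306)·ln[(0.202+0.306·1.73)/(0.202+0.306·0.670)] = 0.6601·ln(0.7314/0.4069) = 0.3871 mol·L⁻¹.
Then C_D = (C_{A0}−C_A) − C_U = 1.060 − 0.3871 = 0.6734 mol·L⁻¹.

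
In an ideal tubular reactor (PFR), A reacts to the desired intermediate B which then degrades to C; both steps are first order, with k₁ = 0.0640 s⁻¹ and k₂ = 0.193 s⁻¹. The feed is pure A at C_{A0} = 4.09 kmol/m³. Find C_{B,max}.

0.784 kmol/m³

Evaluating C_B at τ_opt = ln(k₂/k₁)/(k₂−k₁) gives C_{B,max}/C_{A0} = (k₁/k₂)^[k₂/(k₂−k₁)].
= (0.0640/0.193)^(0.193/(0.193−0.0640)) = (0.3316)^(1.496) = 0.1918.
C_{B,max} = 0.1918×4.09 = 0.784 kmol/m³.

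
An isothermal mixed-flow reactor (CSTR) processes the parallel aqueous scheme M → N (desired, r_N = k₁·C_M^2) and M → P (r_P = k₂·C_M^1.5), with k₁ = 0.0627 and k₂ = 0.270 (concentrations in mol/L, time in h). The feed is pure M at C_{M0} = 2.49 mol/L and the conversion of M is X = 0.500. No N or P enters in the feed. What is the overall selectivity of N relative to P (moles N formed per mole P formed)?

Exit C_M = C_{M0}(1−X) = 2.49×0.500 = 1.245 mol/L.
A CSTR operates uniformly at the exit composition, giving r_N = 0.09719 and r_P = 0.3751 (each k·C_M^n at C_M = 1.245).
Overall selectivity = C_N/C_P = r_Nτ/(r_Pτ) = r_N/r_P = 0.259.

0.259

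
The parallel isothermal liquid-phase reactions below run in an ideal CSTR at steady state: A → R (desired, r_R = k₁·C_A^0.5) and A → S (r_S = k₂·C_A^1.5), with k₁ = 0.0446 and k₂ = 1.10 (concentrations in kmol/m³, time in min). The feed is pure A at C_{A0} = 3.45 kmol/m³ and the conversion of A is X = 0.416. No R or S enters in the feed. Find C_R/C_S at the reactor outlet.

0.0201

Exit C_A = C_{A0}(1−X) = 3.45×0.584 = 2.015 kmol/m³.
In a CSTR the entire volume is at exit conditions, so r_R = 0.0446×2.015^0.5 = 0.06331 and r_S = 1.10×2.015^1.5 = 3.146.
Overall selectivity = C_R/C_S = r_Rτ/(r_Sτ) = r_R/r_S = 0.0201.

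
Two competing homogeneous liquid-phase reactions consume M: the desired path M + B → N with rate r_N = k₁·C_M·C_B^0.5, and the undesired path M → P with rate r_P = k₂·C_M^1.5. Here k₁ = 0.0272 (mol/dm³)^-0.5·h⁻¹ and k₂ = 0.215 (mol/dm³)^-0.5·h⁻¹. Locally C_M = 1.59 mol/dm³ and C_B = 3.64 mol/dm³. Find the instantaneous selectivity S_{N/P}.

S_{N/P} = r_N/r_P = (k₁·C_M·C_B^0.5)/(k₂·C_M^1.5) = (k₁/k₂)·C_M^-0.5·C_B^0.5.
= (0.0272×1.590×3.640^0.5) / (0.215×1.590^1.5) = 0.08251/0.4311 = 0.191.
The undesired path is higher order in M, so low C_M (CSTR or dilute feed) favours N.

0.191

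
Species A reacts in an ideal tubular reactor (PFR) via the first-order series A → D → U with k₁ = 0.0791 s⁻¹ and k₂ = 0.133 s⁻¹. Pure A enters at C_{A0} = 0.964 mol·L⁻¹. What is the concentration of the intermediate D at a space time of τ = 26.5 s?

Solving the coupled first-order balances gives C_D(τ) = [k₁/(k₂−k₁)]·C_{A0}·(e^(−k₁τ) − e^(−k₂τ)).
e^(−k₁τ) = e^(−0.0791×26.5) = e^(−2.096) = 0.1229; e^(−k₂τ) = e^(−3.525) = 0.02947.
C_D = 0.0791×0.964/(0.133−0.0791) × (0.1229−0.02947) = 1.415×0.09346 = 0.1322 mol·L⁻¹.

0.132 mol·L⁻¹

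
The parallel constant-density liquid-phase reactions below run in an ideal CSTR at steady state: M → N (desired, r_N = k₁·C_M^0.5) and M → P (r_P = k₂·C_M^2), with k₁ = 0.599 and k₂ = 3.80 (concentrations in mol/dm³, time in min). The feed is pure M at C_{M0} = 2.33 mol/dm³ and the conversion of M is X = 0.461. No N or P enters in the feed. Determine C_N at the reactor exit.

0.108 mol/dm³

Exit C_M = C_{M0}(1−X) = 2.33×0.539 = 1.256 mol/dm³.
In a CSTR the entire volume is at exit conditions, so r_N = 0.599×1.256^0.5 = 0.6713 and r_P = 3.80×1.256^2 = 5.993.
Fraction of consumed M going to N: r_N/(r_N+r_P) = 0.1007.
C_N = 0.1007·C_{M0}·X = 0.1007×2.33×0.461 = 0.108 mol/dm³.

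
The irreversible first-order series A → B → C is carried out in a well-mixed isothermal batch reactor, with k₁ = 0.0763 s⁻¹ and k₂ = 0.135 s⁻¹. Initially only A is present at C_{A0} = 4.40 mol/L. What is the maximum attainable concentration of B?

1.18 mol/L

For a first-order series the maximum intermediate yield is C_{B,max}/C_{A0} = (k₁/k₂)^[k₂/(k₂−k₁)].
= (0.0763/0.135)^(0.135/(0.135−0.0763)) = (0.5652)^(2.300) = 0.2692.
C_{B,max} = 0.2692×4.40 = 1.18 mol/L.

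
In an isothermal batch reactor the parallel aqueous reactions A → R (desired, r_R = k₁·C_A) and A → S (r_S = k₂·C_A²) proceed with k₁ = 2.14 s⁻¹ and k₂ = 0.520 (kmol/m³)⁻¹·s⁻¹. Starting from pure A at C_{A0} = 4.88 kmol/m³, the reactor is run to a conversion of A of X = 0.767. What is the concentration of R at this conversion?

C_A = C_{A0}(1−X) = 1.137 kmol/m³.
Along a PFR/batch, dC_R/dC_A = −r_R/(r_R+r_S) = −k₁/(k₁+k₂·C_A).
Integrating from C_{A0} to C_A: C_R = (2.14/0.520)·ln[(2.14+0.520·4.88)/(2.14+0.520·1.14)] = 4.115·ln(4.678/2.731) = 2.214 kmol/m³.

2.21 kmol/m³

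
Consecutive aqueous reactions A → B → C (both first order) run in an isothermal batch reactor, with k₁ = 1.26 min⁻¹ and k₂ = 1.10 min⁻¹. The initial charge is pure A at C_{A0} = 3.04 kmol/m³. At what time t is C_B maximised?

For first-order series the maximum of C_B occurs at t_opt = ln(k₂/k₁)/(k₂−k₁).
= ln(1.10/1.26)/(1.10−1.26) = ln(0.8730)/-0.1600 = -0.1358/-0.1600 = 0.849 min.

0.849 min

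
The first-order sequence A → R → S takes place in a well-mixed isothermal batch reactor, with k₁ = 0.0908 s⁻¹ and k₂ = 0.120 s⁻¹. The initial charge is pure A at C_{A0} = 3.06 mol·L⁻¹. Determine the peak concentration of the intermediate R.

At the optimum, C_{R,max}/C_{A0} = (k₁/k₂)^[k₂/(k₂−k₁)].
= (0.0908/0.120)^(0.120/(0.120−0.0908)) = (0.7567)^(4.110) = 0.3179.
C_{R,max} = 0.3179×3.06 = 0.973 mol·L⁻¹.

0.973 mol·L⁻¹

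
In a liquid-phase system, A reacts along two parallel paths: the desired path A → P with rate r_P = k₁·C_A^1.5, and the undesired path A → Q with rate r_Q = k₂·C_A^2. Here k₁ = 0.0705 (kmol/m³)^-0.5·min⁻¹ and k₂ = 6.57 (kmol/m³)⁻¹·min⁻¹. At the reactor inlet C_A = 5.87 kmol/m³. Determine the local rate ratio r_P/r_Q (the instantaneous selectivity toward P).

0.00443

S_{P/Q} = r_P/r_Q = (k₁·C_A^1.5)/(k₂·C_A^2) = (k₁/k₂)·C_A^-0.5.
= (0.0705×5.870^1.5) / (6.57×5.870^2) = 1.003/226.4 = 0.00443.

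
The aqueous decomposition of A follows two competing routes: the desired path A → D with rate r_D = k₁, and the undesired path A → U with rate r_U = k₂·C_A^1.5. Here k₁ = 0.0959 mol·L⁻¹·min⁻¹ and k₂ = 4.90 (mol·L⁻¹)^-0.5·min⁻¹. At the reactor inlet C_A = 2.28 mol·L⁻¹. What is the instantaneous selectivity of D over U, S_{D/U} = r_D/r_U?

S_{D/U} = r_D/r_U = (k₁)/(k₂·C_A^1.5) = (k₁/k₂)·C_A^-1.5.
= (0.0959) / (4.90×2.280^1.5) = 0.09590/16.87 = 0.00568.
The undesired path is higher order in A, so low C_A (CSTR or dilute feed) favours D.

0.00568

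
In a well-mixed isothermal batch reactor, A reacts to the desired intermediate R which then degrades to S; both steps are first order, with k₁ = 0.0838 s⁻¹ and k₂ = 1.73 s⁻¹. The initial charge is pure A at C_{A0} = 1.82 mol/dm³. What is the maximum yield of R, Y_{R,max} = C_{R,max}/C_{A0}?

Evaluating C_R at t_opt = ln(k₂/k₁)/(k₂−k₁) gives C_{R,max}/C_{A0} = (k₁/k₂)^[k₂/(k₂−k₁)].
= (0.0838/1.73)^(1.73/(1.73−0.0838)) = (0.04844)^(1.051) = 0.04152.

0.0415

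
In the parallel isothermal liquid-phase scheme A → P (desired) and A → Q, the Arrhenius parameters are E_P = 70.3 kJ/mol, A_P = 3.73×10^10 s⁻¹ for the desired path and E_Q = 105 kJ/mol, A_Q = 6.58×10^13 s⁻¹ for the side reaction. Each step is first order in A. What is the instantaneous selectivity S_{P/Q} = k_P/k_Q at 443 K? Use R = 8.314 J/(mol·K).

With equal orders, S_{P/Q} = k_P/k_Q = (A_P/A_Q)·exp[(E_Q−E_P)/(RT)].
(E_Q−E_P)/(RT) = (105−70.3)×10³/(8.314×443) = 34700/3683 = 9.421.
k_P/k_Q = (3.73×10^10/6.58×10^13)·exp(9.421) = 5.669×10^-4 × 12350 = 7.00.

7.00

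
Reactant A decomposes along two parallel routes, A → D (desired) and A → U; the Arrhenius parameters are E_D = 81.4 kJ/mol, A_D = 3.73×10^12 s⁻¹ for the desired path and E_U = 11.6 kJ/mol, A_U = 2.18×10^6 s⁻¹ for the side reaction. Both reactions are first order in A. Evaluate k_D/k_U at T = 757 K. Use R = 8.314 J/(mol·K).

With equal orders, S_{D/U} = k_D/k_U = (A_D/A_U)·exp[(E_U−E_D)/(RT)].
(E_U−E_D)/(RT) = (11.6−81.4)×10³/(8.314×757) = -69800/6294 = -11.09.
k_D/k_U = (3.73×10^12/2.18×10^6)·exp(-11.09) = 1.711×10^6 × 1.526×10^-5 = 26.1.

26.1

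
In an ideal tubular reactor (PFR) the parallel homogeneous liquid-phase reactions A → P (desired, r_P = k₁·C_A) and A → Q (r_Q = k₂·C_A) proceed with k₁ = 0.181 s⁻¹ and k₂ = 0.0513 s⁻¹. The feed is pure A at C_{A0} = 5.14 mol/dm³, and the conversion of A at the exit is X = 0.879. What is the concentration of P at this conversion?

C_A = C_{A0}(1−X) = 0.6219 mol/dm³.
Both paths are first order in A, so the instantaneous fraction to P is constant: dC_P/d(−C_A) = k₁/(k₁+k₂) = 0.7792.
C_P = 0.7792·(C_{A0}−C_A) = 0.7792×4.518 = 3.52 mol/dm³.

3.52 mol/dm³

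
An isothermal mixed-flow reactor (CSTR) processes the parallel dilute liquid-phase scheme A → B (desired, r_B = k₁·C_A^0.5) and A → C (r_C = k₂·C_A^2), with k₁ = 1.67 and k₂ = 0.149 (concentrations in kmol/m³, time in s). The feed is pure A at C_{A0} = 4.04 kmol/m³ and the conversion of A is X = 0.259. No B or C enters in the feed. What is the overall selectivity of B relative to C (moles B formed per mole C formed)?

Exit C_A = C_{A0}(1−X) = 4.04×0.741 = 2.994 kmol/m³.
Rates in a CSTR are evaluated at the outlet concentration: r_B = 1.67×2.994^0.5 = 2.889, r_C = 0.149×2.994^2 = 1.335.
Overall selectivity = C_B/C_C = r_Bτ/(r_Cτ) = r_B/r_C = 2.16.

2.16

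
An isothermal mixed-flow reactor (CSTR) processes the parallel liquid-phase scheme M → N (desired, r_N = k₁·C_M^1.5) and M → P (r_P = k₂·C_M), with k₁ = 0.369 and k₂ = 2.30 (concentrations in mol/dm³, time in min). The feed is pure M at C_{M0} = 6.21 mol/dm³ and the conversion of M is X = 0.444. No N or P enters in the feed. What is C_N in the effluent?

0.633 mol/dm³

Exit C_M = C_{M0}(1−X) = 6.21×0.556 = 3.453 mol/dm³.
In a CSTR the entire volume is at exit conditions, so r_N = 0.369×3.453^1.5 = 2.367 and r_P = 2.30×3.453 = 7.941.
Fraction of consumed M going to N: r_N/(r_N+r_P) = 0.2297.
C_N = 0.2297·C_{M0}·X = 0.2297×6.21×0.444 = 0.633 mol/dm³.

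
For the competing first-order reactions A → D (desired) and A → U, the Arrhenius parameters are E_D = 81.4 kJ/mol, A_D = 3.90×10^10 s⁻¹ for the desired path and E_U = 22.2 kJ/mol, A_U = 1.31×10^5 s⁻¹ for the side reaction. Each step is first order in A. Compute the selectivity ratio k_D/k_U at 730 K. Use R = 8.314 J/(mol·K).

Since both paths have the same order in A, the concentration cancels and S_{D/U} = k_D/k_U = (A_D/A_U)·exp[(E_U−E_D)/(RT)].
(E_U−E_D)/(RT) = (22.2−81.4)×10³/(8.314×730) = -59200/6069 = -9.754.
k_D/k_U = (3.90×10^10/1.31×10^5)·exp(-9.754) = 2.977×10^5 × 5.805×10^-5 = 17.3.
Since E_D > E_U, raising the temperature improves selectivity toward D.

17.3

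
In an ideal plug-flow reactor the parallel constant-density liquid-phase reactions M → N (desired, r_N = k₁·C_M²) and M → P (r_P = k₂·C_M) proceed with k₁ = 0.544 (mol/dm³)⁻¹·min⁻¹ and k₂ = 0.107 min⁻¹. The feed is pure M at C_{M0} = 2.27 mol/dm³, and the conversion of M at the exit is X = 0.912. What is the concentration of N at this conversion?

1.71 mol/dm³

C_M = C_{M0}(1−X) = 0.1998 mol/dm³.
Along a PFR/batch, dC_P/dC_M = −r_P/(r_N+r_P) = −k₂/(k₂+k₁·C_M).
Integrating from C_{M0} to C_M: C_P = (0.107/0.544)·ln[(0.107+0.544·2.27)/(0.107+0.544·0.200)] = 0.1967·ln(1.342/0.2157) = 0.3596 mol/dm³.
Then C_N = (C_{M0}−C_M) − C_P = 2.070 − 0.3596 = 1.711 mol/dm³.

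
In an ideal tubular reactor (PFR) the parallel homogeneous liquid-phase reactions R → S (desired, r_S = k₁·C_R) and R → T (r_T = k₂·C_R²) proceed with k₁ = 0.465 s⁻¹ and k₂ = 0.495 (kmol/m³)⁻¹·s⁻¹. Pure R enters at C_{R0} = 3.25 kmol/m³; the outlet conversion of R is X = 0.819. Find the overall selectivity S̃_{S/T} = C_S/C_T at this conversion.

C_R = C_{R0}(1−X) = 0.5883 kmol/m³.
Along a PFR/batch, dC_S/dC_R = −r_S/(r_S+r_T) = −k₁/(k₁+k₂·C_R).
Integrating from C_{R0} to C_R: C_S = (0.465/0.495)·ln[(0.465+0.495·3.25)/(0.465+0.495·0.588)] = 0.9394·ln(2.074/0.7562) = 0.9477 kmol/m³.
C_T = (C_{R0}−C_R)−C_S = 1.714 kmol/m³; S̃_{S/T} = 0.9477/1.714 = 0.553.

0.553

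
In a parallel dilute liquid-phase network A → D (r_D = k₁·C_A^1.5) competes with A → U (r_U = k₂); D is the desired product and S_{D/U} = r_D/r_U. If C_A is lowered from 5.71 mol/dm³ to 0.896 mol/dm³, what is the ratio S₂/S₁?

S_{D/U} = (k₁/k₂)·C_A^1.5, so S₂/S₁ = (C_{A,2}/C_{A,1})^1.5.
= (0.896/5.71)^1.5 = (0.1569)^1.5 = 0.0622.
Selectivity toward D falls as C_A falls — high-concentration operation is favoured.

0.0622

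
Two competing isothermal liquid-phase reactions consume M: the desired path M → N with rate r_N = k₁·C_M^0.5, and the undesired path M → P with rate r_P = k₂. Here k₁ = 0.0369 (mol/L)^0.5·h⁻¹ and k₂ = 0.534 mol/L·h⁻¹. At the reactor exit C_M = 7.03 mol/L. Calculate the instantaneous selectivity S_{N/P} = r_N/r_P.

0.183

S_{N/P} = r_N/r_P = (k₁·C_M^0.5)/(k₂) = (k₁/k₂)·C_M^0.5.
= (0.0369×7.030^0.5) / (0.534) = 0.09784/0.5340 = 0.183.
Since the desired path is higher order in M, keeping C_M high (PFR or concentrated feed) favours N.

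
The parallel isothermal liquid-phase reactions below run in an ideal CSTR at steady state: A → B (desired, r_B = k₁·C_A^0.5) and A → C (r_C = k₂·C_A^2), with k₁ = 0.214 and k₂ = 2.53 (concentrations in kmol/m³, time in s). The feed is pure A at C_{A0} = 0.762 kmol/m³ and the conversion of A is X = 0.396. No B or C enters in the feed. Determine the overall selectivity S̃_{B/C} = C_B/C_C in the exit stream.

0.271

Exit C_A = C_{A0}(1−X) = 0.762×0.604 = 0.4602 kmol/m³.
Rates in a CSTR are evaluated at the outlet concentration: r_B = 0.214×0.4602^0.5 = 0.1452, r_C = 2.53×0.4602^2 = 0.5359.
Overall selectivity = C_B/C_C = r_Bτ/(r_Cτ) = r_B/r_C = 0.271.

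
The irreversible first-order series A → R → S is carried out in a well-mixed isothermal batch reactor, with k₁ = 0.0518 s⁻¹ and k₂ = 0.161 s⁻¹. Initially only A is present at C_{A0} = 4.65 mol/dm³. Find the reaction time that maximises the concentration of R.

For first-order series the maximum of C_R occurs at t_opt = ln(k₂/k₁)/(k₂−k₁).
= ln(0.161/0.0518)/(0.161−0.0518) = ln(3.108)/0.1092 = 1.134/0.1092 = 10.4 s.

10.4 s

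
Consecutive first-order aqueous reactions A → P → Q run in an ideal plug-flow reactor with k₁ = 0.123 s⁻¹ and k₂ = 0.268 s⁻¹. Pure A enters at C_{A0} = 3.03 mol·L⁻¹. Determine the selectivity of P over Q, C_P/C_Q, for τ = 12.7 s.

0.234

For first-order series with pure A initially, C_P(τ) = k₁C_{A0}/(k₂−k₁)·(e^(−k₁τ) − e^(−k₂τ)).
e^(−k₁τ) = e^(−0.123×12.7) = e^(−1.562) = 0.2097; e^(−k₂τ) = e^(−3.404) = 0.03325.
C_P = 0.123×3.03/(0.268−0.123) × (0.2097−0.03325) = 2.570×0.1764 = 0.4535 mol·L⁻¹.
C_A = C_{A0}e^(−k₁τ) = 0.6354 mol·L⁻¹, so C_Q = C_{A0}−C_A−C_P = 1.941 mol·L⁻¹; C_P/C_Q = 0.234.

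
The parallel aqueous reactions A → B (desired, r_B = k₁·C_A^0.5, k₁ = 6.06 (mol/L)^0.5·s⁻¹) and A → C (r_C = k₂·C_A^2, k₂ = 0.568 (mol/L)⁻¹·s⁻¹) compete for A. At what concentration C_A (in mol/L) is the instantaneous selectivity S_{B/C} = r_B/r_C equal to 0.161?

16.4 mol/L

S_{B/C} = (k₁/k₂)·C_A^-1.5 ⇒ C_A = (S·k₂/k₁)^(1/(-1.5)).
= (0.161×0.568/6.06)^(-0.6667) = (0.01509)^(-0.6667) = 16.4 mol/L.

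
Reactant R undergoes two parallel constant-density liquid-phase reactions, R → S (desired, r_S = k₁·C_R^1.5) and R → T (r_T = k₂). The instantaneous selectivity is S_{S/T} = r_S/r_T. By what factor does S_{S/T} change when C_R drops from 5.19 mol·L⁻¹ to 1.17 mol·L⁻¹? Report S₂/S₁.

0.107

S_{S/T} = (k₁/k₂)·C_R^1.5, so S₂/S₁ = (C_{R,2}/C_{R,1})^1.5.
= (1.17/5.19)^1.5 = (0.2254)^1.5 = 0.107.
Selectivity toward S falls as C_R falls — high-concentration operation is favoured.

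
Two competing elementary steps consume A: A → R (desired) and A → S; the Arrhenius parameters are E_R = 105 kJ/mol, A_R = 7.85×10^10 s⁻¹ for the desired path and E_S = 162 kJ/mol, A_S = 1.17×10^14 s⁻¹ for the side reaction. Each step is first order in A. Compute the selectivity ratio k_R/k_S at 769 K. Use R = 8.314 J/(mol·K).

Since both paths have the same order in A, the concentration cancels and S_{R/S} = k_R/k_S = (A_R/A_S)·exp[(E_S−E_R)/(RT)].
(E_S−E_R)/(RT) = (162−105)×10³/(8.314×769) = 57000/6393 = 8.915.
k_R/k_S = (7.85×10^10/1.17×10^14)·exp(8.915) = 6.709×10^-4 × 7445 = 5.00.

5.00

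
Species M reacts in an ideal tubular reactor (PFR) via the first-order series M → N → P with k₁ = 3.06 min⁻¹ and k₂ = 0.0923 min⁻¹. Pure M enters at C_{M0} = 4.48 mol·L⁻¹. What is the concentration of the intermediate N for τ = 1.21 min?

Solving the coupled first-order balances gives C_N(τ) = [k₁/(k₂−k₁)]·C_{M0}·(e^(−k₁τ) − e^(−k₂τ)).
e^(−k₁τ) = e^(−3.06×1.21) = e^(−3.703) = 0.02466; e^(−k₂τ) = e^(−0.1117) = 0.8943.
C_N = 3.06×4.48/(0.0923−3.06) × (0.02466−0.8943) = (-4.619)×(-0.8697) = 4.017 mol·L⁻¹.

4.02 mol·L⁻¹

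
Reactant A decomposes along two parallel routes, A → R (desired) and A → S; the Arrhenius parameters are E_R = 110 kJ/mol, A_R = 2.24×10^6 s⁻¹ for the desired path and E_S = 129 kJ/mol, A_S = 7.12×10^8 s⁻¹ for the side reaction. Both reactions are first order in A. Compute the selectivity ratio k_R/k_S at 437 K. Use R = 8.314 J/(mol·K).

k_R/k_S = (A_R/A_S)·exp[−(E_R−E_S)/(RT)] = (A_R/A_S)·exp[(E_S−E_R)/(RT)].
(E_S−E_R)/(RT) = (129−110)×10³/(8.314×437) = 19000/3633 = 5.230.
k_R/k_S = (2.24×10^6/7.12×10^8)·exp(5.230) = 0.003146 × 186.7 = 0.587.

0.587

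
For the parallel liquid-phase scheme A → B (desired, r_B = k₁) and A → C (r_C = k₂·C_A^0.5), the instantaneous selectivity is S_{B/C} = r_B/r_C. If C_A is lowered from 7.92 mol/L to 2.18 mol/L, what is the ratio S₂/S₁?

S_{B/C} = (k₁/k₂)·C_A^-0.5, so S₂/S₁ = (C_{A,2}/C_{A,1})^-0.5.
= (2.18/7.92)^(-0.5) = (0.2753)^(-0.5) = 1.91.
Selectivity toward B rises as C_A falls — low-concentration operation is favoured.

1.91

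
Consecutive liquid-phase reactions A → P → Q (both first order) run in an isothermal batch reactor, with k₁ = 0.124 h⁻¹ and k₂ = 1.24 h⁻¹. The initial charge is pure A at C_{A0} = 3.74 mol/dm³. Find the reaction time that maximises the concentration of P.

For first-order series the maximum of C_P occurs at t_opt = ln(k₂/k₁)/(k₂−k₁).
= ln(1.24/0.124)/(1.24−0.124) = ln(10.00)/1.116 = 2.303/1.116 = 2.06 h.

2.06 h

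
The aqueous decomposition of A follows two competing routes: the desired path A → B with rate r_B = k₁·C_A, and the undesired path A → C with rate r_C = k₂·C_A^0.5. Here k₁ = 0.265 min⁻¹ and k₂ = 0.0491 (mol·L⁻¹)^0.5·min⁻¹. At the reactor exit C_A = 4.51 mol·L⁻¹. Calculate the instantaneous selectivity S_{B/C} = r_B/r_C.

11.5

S_{B/C} = r_B/r_C = (k₁·C_A)/(k₂·C_A^0.5) = (k₁/k₂)·C_A^0.5.
= (0.265×4.510) / (0.0491×4.510^0.5) = 1.195/0.1043 = 11.5.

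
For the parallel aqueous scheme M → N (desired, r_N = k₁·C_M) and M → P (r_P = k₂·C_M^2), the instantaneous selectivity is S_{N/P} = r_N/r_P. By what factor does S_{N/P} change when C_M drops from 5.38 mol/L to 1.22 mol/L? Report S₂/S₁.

S_{N/P} = (k₁/k₂)·C_M⁻¹, so S₂/S₁ = (C_{M,2}/C_{M,1})⁻¹.
= 5.38/1.22 = 4.41.

4.41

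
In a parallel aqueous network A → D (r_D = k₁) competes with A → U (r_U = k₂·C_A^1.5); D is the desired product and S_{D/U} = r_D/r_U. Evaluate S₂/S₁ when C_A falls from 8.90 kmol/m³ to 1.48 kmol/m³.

14.7

S_{D/U} = (k₁/k₂)·C_A^-1.5, so S₂/S₁ = (C_{A,2}/C_{A,1})^-1.5.
= (1.48/8.90)^(-1.5) = (0.1663)^(-1.5) = 14.7.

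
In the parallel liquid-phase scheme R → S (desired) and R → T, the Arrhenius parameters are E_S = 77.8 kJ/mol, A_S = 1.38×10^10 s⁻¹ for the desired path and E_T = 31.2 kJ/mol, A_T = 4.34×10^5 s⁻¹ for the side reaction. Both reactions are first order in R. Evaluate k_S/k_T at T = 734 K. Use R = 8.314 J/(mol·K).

15.3

k_S/k_T = (A_S/A_T)·exp[−(E_S−E_T)/(RT)] = (A_S/A_T)·exp[(E_T−E_S)/(RT)].
(E_T−E_S)/(RT) = (31.2−77.8)×10³/(8.314×734) = -46600/6102 = -7.636.
k_S/k_T = (1.38×10^10/4.34×10^5)·exp(-7.636) = 31797 × 4.826×10^-4 = 15.3.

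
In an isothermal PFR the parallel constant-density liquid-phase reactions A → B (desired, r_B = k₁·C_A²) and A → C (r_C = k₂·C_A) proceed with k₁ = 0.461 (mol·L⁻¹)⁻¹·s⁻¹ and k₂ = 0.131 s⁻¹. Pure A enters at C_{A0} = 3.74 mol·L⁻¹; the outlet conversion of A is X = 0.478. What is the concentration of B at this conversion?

1.62 mol·L⁻¹

C_A = C_{A0}(1−X) = 1.952 mol·L⁻¹.
Along a PFR/batch, dC_C/dC_A = −r_C/(r_B+r_C) = −k₂/(k₂+k₁·C_A).
Integrating from C_{A0} to C_A: C_C = (0.131/0.461)·ln[(0.131+0.461·3.74)/(0.131+0.461·1.95)] = 0.2842·ln(1.855/1.031) = 0.1669 mol·L⁻¹.
Then C_B = (C_{A0}−C_A) − C_C = 1.788 − 0.1669 = 1.621 mol·L⁻¹.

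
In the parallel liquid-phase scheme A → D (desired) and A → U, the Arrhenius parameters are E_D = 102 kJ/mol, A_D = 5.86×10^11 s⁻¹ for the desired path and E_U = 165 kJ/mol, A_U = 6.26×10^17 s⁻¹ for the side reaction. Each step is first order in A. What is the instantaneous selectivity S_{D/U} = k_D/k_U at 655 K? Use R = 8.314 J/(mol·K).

0.0990

With equal orders, S_{D/U} = k_D/k_U = (A_D/A_U)·exp[(E_U−E_D)/(RT)].
(E_U−E_D)/(RT) = (165−102)×10³/(8.314×655) = 63000/5446 = 11.57.
k_D/k_U = (5.86×10^11/6.26×10^17)·exp(11.57) = 9.361×10^-7 × 1.057×10^5 = 0.0990.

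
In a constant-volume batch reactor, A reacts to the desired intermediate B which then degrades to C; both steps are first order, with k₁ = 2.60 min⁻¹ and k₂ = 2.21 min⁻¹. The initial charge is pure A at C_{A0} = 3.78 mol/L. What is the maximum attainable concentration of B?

1.50 mol/L

At the optimum, C_{B,max}/C_{A0} = (k₁/k₂)^[k₂/(k₂−k₁)].
= (2.60/2.21)^(2.21/(2.21−2.60)) = (1.176)^(-5.667) = 0.3981.
C_{B,max} = 0.3981×3.78 = 1.50 mol/L.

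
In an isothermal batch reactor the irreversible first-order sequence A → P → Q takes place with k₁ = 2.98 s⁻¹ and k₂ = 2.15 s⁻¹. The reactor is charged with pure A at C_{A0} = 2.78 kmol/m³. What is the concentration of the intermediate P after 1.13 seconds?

Solving the coupled first-order balances gives C_P(t) = [k₁/(k₂−k₁)]·C_{A0}·(e^(−k₁t) − e^(−k₂t)).
e^(−k₁t) = e^(−2.98×1.13) = e^(−3.367) = 0.03448; e^(−k₂t) = e^(−2.429) = 0.08808.
C_P = 2.98×2.78/(2.15−2.98) × (0.03448−0.08808) = (-9.981)×(-0.05360) = 0.5350 kmol/m³.

0.535 kmol/m³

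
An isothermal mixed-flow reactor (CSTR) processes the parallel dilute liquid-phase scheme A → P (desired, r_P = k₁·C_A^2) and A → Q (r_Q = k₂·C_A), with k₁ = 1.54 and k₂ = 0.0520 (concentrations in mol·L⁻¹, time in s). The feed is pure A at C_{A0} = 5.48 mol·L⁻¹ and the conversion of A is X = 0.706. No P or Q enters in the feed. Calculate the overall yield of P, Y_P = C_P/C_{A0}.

Exit C_A = C_{A0}(1−X) = 5.48×0.294 = 1.611 mol·L⁻¹.
Rates in a CSTR are evaluated at the outlet concentration: r_P = 1.54×1.611^2 = 3.997, r_Q = 0.0520×1.611 = 0.08378.
Fraction of consumed A going to P: r_P/(r_P+r_Q) = 0.9795.
C_P = 0.9795·C_{A0}·X = 0.9795×5.48×0.706 = 3.79 mol·L⁻¹; Y_P = C_P/C_{A0} = 0.692.

0.692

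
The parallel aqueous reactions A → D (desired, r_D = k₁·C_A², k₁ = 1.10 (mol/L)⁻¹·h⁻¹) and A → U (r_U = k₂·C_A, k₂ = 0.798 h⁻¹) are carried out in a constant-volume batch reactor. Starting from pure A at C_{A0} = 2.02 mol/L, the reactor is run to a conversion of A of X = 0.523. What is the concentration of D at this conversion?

C_A = C_{A0}(1−X) = 0.9635 mol/L.
Along a PFR/batch, dC_U/dC_A = −r_U/(r_D+r_U) = −k₂/(k₂+k₁·C_A).
Integrating from C_{A0} to C_A: C_U = (0.798/1.10)·ln[(0.798+1.10·2.02)/(0.798+1.10·0.964)] = 0.7255·ln(3.020/1.858) = 0.3524 mol/L.
Then C_D = (C_{A0}−C_A) − C_U = 1.056 − 0.3524 = 0.7040 mol/L.

0.704 mol/L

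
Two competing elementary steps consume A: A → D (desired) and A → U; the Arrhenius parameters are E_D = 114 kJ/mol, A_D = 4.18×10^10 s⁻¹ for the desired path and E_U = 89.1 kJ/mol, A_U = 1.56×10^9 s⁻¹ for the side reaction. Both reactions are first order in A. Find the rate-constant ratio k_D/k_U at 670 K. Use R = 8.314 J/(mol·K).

k_D/k_U = (A_D/A_U)·exp[−(E_D−E_U)/(RT)] = (A_D/A_U)·exp[(E_U−E_D)/(RT)].
(E_U−E_D)/(RT) = (89.1−114)×10³/(8.314×670) = -24900/5570 = -4.470.
k_D/k_U = (4.18×10^10/1.56×10^9)·exp(-4.470) = 26.79 × 0.01145 = 0.307.
Since E_D > E_U, raising the temperature improves selectivity toward D.

0.307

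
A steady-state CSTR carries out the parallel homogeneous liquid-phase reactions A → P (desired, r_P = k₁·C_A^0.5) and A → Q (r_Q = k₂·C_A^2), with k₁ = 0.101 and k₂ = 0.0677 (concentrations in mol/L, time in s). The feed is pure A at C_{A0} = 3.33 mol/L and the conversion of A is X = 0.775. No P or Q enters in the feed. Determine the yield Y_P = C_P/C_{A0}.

0.540

Exit C_A = C_{A0}(1−X) = 3.33×0.225 = 0.7492 mol/L.
In a CSTR the entire volume is at exit conditions, so r_P = 0.101×0.7492^0.5 = 0.08742 and r_Q = 0.0677×0.7492^2 = 0.03801.
Fraction of consumed A going to P: r_P/(r_P+r_Q) = 0.6970.
C_P = 0.6970·C_{A0}·X = 0.6970×3.33×0.775 = 1.80 mol/L; Y_P = C_P/C_{A0} = 0.540.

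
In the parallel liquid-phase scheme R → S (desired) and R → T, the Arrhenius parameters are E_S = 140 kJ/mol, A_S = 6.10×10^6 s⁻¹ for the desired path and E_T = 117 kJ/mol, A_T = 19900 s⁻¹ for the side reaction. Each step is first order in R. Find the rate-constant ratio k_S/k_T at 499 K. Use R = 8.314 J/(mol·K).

1.20

k_S/k_T = (A_S/A_T)·exp[−(E_S−E_T)/(RT)] = (A_S/A_T)·exp[(E_T−E_S)/(RT)].
(E_T−E_S)/(RT) = (117−140)×10³/(8.314×499) = -23000/4149 = -5.544.
k_S/k_T = (6.10×10^6/19900)·exp(-5.544) = 306.5 × 0.003911 = 1.20.
Since E_S > E_T, raising the temperature improves selectivity toward S.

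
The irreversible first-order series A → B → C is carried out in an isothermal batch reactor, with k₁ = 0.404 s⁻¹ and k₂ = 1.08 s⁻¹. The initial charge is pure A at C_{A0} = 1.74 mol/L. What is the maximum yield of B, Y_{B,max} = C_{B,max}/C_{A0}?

0.208

Evaluating C_B at t_opt = ln(k₂/k₁)/(k₂−k₁) gives C_{B,max}/C_{A0} = (k₁/k₂)^[k₂/(k₂−k₁)].
= (0.404/1.08)^(1.08/(1.08−0.404)) = (0.3741)^(1.598) = 0.2078.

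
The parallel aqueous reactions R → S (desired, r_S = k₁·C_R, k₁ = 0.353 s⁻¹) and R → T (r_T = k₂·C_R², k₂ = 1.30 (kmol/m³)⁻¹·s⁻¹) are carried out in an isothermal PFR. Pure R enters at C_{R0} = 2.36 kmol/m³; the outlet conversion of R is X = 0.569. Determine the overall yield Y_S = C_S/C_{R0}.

0.0821

C_R = C_{R0}(1−X) = 1.017 kmol/m³.
Along a PFR/batch, dC_S/dC_R = −r_S/(r_S+r_T) = −k₁/(k₁+k₂·C_R).
Integrating from C_{R0} to C_R: C_S = (0.353/1.30)·ln[(0.353+1.30·2.36)/(0.353+1.30·1.02)] = 0.2715·ln(3.421/1.675) = 0.1939 kmol/m³.
Y_S = C_S/C_{R0} = 0.1939/2.36 = 0.0821.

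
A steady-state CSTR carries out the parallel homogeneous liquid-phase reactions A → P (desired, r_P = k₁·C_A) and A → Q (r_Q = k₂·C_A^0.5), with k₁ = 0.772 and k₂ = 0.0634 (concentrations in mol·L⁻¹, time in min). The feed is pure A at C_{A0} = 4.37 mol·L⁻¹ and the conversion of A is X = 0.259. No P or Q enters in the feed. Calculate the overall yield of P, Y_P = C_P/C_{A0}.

Exit C_A = C_{A0}(1−X) = 4.37×0.741 = 3.238 mol·L⁻¹.
In a CSTR the entire volume is at exit conditions, so r_P = 0.772×3.238 = 2.500 and r_Q = 0.0634×3.238^0.5 = 0.1141.
Fraction of consumed A going to P: r_P/(r_P+r_Q) = 0.9564.
C_P = 0.9564·C_{A0}·X = 0.9564×4.37×0.259 = 1.08 mol·L⁻¹; Y_P = C_P/C_{A0} = 0.248.

0.248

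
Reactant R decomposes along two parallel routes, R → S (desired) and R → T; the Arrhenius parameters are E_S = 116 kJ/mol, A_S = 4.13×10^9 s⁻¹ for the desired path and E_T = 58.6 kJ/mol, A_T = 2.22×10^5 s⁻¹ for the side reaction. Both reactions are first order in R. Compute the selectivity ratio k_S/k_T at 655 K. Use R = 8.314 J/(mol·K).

0.492

Since both paths have the same order in R, the concentration cancels and S_{S/T} = k_S/k_T = (A_S/A_T)·exp[(E_T−E_S)/(RT)].
(E_T−E_S)/(RT) = (58.6−116)×10³/(8.314×655) = -57400/5446 = -10.54.
k_S/k_T = (4.13×10^9/2.22×10^5)·exp(-10.54) = 18604 × 2.644×10^-5 = 0.492.
Since E_S > E_T, raising the temperature improves selectivity toward S.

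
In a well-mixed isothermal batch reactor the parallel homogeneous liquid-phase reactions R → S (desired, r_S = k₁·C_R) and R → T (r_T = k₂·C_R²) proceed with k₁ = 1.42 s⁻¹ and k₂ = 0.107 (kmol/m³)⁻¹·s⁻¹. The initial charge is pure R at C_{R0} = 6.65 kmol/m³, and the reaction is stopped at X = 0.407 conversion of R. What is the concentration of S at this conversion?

1.94 kmol/m³

C_R = C_{R0}(1−X) = 3.943 kmol/m³.
Along a PFR/batch, dC_S/dC_R = −r_S/(r_S+r_T) = −k₁/(k₁+k₂·C_R).
Integrating from C_{R0} to C_R: C_S = (1.42/0.107)·ln[(1.42+0.107·6.65)/(1.42+0.107·3.94)] = 13.27·ln(2.132/1.842) = 1.938 kmol/m³.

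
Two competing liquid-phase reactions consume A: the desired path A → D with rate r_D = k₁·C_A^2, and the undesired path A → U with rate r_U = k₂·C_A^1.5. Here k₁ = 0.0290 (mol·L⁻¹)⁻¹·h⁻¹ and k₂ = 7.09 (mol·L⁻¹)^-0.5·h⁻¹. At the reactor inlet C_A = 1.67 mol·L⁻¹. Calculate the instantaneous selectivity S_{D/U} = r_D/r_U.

S_{D/U} = r_D/r_U = (k₁·C_A^2)/(k₂·C_A^1.5) = (k₁/k₂)·C_A^0.5.
= (0.0290×1.670^2) / (7.09×1.670^1.5) = 0.08088/15.30 = 0.00529.
Since the desired path is higher order in A, keeping C_A high (PFR or concentrated feed) favours D.

0.00529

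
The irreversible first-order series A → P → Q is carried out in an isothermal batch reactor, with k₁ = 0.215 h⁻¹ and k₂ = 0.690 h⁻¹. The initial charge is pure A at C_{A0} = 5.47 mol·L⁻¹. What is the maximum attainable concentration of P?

1.01 mol·L⁻¹

At the optimum, C_{P,max}/C_{A0} = (k₁/k₂)^[k₂/(k₂−k₁)].
= (0.215/0.690)^(0.690/(0.690−0.215)) = (0.3116)^(1.453) = 0.1838.
C_{P,max} = 0.1838×5.47 = 1.01 mol·L⁻¹.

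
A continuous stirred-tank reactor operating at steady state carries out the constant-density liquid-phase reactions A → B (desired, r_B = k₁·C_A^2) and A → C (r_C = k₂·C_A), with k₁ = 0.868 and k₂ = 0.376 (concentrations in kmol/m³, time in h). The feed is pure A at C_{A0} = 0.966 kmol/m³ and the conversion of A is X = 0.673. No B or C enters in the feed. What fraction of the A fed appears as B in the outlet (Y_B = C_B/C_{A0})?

Exit C_A = C_{A0}(1−X) = 0.966×0.327 = 0.3159 kmol/m³.
A CSTR operates uniformly at the exit composition, giving r_B = 0.08661 and r_C = 0.1188 (each k·C_A^n at C_A = 0.3159).
Fraction of consumed A going to B: r_B/(r_B+r_C) = 0.4217.
C_B = 0.4217·C_{A0}·X = 0.4217×0.966×0.673 = 0.274 kmol/m³; Y_B = C_B/C_{A0} = 0.284.

0.284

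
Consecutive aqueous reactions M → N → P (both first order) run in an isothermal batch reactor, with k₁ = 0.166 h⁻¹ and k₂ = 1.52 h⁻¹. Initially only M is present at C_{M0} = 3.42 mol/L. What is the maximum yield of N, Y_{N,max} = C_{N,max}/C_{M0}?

For a first-order series the maximum intermediate yield is C_{N,max}/C_{M0} = (k₁/k₂)^[k₂/(k₂−k₁)].
= (0.166/1.52)^(1.52/(1.52−0.166)) = (0.1092)^(1.123) = 0.08324.

0.0832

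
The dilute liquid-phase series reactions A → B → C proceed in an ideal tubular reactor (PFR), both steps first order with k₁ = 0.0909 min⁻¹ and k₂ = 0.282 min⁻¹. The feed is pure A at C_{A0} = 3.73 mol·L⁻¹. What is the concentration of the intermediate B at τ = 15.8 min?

For first-order series with pure A initially, C_B(τ) = k₁C_{A0}/(k₂−k₁)·(e^(−k₁τ) − e^(−k₂τ)).
e^(−k₁τ) = e^(−0.0909×15.8) = e^(−1.436) = 0.2378; e^(−k₂τ) = e^(−4.456) = 0.01161.
C_B = 0.0909×3.73/(0.282−0.0909) × (0.2378−0.01161) = 1.774×0.2262 = 0.4014 mol·L⁻¹.

0.401 mol·L⁻¹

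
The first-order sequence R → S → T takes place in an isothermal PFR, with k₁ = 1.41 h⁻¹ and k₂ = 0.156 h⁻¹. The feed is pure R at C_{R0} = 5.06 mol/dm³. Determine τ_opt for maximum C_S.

1.76 h

Setting dC_S/dτ = 0 gives τ_opt = ln(k₂/k₁)/(k₂−k₁).
= ln(0.156/1.41)/(0.156−1.41) = ln(0.1106)/-1.254 = -2.201/-1.254 = 1.76 h.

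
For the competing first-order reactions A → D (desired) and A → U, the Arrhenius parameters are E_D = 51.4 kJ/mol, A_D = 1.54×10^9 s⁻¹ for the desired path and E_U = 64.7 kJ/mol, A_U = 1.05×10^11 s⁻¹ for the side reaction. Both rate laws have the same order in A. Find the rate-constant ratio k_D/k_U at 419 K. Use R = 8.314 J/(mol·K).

0.667

Since both paths have the same order in A, the concentration cancels and S_{D/U} = k_D/k_U = (A_D/A_U)·exp[(E_U−E_D)/(RT)].
(E_U−E_D)/(RT) = (64.7−51.4)×10³/(8.314×419) = 13300/3484 = 3.818.
k_D/k_U = (1.54×10^9/1.05×10^11)·exp(3.818) = 0.01467 × 45.51 = 0.667.
Since E_D < E_U, lowering the temperature improves selectivity toward D.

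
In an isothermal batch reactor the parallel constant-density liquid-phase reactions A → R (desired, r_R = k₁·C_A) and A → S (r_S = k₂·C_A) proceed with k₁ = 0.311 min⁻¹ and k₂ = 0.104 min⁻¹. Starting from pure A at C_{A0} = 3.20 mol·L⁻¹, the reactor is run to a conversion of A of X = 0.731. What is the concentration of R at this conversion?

1.75 mol·L⁻¹

C_A = C_{A0}(1−X) = 0.8608 mol·L⁻¹.
Both paths are first order in A, so the instantaneous fraction to R is constant: dC_R/d(−C_A) = k₁/(k₁+k₂) = 0.7494.
C_R = 0.7494·(C_{A0}−C_A) = 0.7494×2.339 = 1.75 mol·L⁻¹.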